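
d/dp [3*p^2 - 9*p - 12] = 6*p - 9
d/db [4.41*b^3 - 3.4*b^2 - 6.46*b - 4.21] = 13.23*b^2 - 6.8*b - 6.46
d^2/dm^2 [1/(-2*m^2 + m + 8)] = 2*(-4*m^2 + 2*m + (4*m - 1)^2 + 16)/(-2*m^2 + m + 8)^3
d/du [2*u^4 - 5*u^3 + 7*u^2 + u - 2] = 8*u^3 - 15*u^2 + 14*u + 1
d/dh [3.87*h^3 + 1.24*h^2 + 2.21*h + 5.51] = 11.61*h^2 + 2.48*h + 2.21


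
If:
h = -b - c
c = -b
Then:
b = -c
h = 0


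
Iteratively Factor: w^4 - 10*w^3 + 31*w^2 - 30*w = (w - 2)*(w^3 - 8*w^2 + 15*w) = (w - 3)*(w - 2)*(w^2 - 5*w) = w*(w - 3)*(w - 2)*(w - 5)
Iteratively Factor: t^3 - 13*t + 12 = (t - 3)*(t^2 + 3*t - 4) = (t - 3)*(t - 1)*(t + 4)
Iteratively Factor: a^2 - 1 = (a + 1)*(a - 1)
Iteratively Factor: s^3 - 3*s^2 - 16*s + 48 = (s - 3)*(s^2 - 16) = (s - 3)*(s + 4)*(s - 4)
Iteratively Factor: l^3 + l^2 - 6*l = (l + 3)*(l^2 - 2*l) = (l - 2)*(l + 3)*(l)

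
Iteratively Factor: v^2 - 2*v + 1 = (v - 1)*(v - 1)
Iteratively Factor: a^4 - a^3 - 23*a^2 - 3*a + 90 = (a - 5)*(a^3 + 4*a^2 - 3*a - 18) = (a - 5)*(a + 3)*(a^2 + a - 6) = (a - 5)*(a - 2)*(a + 3)*(a + 3)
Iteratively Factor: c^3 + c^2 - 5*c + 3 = (c + 3)*(c^2 - 2*c + 1) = (c - 1)*(c + 3)*(c - 1)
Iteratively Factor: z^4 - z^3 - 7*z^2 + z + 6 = (z - 3)*(z^3 + 2*z^2 - z - 2) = (z - 3)*(z - 1)*(z^2 + 3*z + 2) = (z - 3)*(z - 1)*(z + 1)*(z + 2)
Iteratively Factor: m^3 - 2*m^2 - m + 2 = (m - 2)*(m^2 - 1) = (m - 2)*(m + 1)*(m - 1)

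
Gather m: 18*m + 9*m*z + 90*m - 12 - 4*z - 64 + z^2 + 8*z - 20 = m*(9*z + 108) + z^2 + 4*z - 96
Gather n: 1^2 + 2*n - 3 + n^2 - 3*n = n^2 - n - 2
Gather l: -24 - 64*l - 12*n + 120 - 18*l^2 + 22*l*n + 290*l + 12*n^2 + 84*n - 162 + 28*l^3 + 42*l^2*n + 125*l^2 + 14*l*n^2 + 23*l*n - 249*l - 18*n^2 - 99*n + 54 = 28*l^3 + l^2*(42*n + 107) + l*(14*n^2 + 45*n - 23) - 6*n^2 - 27*n - 12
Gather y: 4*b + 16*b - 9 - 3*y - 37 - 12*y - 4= 20*b - 15*y - 50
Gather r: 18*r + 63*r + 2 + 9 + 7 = 81*r + 18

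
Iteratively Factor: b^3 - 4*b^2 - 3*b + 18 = (b - 3)*(b^2 - b - 6) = (b - 3)^2*(b + 2)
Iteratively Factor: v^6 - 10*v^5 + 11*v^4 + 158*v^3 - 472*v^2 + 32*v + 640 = (v - 4)*(v^5 - 6*v^4 - 13*v^3 + 106*v^2 - 48*v - 160) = (v - 5)*(v - 4)*(v^4 - v^3 - 18*v^2 + 16*v + 32) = (v - 5)*(v - 4)*(v + 4)*(v^3 - 5*v^2 + 2*v + 8) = (v - 5)*(v - 4)*(v - 2)*(v + 4)*(v^2 - 3*v - 4) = (v - 5)*(v - 4)*(v - 2)*(v + 1)*(v + 4)*(v - 4)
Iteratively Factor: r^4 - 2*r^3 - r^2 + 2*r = (r - 2)*(r^3 - r) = (r - 2)*(r - 1)*(r^2 + r) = (r - 2)*(r - 1)*(r + 1)*(r)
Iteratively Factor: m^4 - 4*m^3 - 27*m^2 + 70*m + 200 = (m + 2)*(m^3 - 6*m^2 - 15*m + 100) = (m - 5)*(m + 2)*(m^2 - m - 20) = (m - 5)*(m + 2)*(m + 4)*(m - 5)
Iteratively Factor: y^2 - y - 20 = (y - 5)*(y + 4)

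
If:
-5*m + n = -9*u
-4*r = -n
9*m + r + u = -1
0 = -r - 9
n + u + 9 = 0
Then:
No Solution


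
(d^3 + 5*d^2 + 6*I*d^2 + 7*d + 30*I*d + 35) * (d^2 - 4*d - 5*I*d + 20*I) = d^5 + d^4 + I*d^4 + 17*d^3 + I*d^3 + 37*d^2 - 55*I*d^2 - 740*d - 35*I*d + 700*I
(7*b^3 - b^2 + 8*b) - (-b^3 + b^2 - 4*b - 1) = 8*b^3 - 2*b^2 + 12*b + 1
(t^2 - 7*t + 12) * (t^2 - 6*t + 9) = t^4 - 13*t^3 + 63*t^2 - 135*t + 108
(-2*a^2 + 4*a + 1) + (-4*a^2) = -6*a^2 + 4*a + 1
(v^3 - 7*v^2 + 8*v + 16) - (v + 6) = v^3 - 7*v^2 + 7*v + 10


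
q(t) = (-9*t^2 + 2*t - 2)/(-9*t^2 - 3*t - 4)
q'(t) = (2 - 18*t)/(-9*t^2 - 3*t - 4) + (18*t + 3)*(-9*t^2 + 2*t - 2)/(-9*t^2 - 3*t - 4)^2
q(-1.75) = 1.26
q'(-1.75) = 0.09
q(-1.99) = 1.24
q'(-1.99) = 0.08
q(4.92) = 0.89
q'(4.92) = 0.02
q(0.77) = 0.50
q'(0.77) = 0.30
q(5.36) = 0.90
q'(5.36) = 0.02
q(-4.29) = 1.12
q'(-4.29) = 0.03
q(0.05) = 0.46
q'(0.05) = -0.69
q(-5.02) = 1.11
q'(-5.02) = 0.02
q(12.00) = 0.95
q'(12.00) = 0.00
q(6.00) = 0.91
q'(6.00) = 0.02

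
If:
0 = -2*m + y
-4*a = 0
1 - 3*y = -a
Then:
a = 0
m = 1/6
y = 1/3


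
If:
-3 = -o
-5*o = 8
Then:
No Solution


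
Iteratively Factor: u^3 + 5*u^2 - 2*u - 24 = (u + 4)*(u^2 + u - 6) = (u + 3)*(u + 4)*(u - 2)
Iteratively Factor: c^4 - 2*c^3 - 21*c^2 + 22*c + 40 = (c + 4)*(c^3 - 6*c^2 + 3*c + 10) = (c - 5)*(c + 4)*(c^2 - c - 2) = (c - 5)*(c - 2)*(c + 4)*(c + 1)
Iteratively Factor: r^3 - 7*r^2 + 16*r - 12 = (r - 2)*(r^2 - 5*r + 6) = (r - 2)^2*(r - 3)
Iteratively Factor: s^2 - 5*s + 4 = (s - 1)*(s - 4)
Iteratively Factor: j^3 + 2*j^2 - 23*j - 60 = (j + 4)*(j^2 - 2*j - 15) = (j - 5)*(j + 4)*(j + 3)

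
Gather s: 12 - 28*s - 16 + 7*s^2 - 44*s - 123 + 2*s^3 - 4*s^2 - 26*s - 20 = 2*s^3 + 3*s^2 - 98*s - 147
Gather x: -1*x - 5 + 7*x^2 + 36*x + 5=7*x^2 + 35*x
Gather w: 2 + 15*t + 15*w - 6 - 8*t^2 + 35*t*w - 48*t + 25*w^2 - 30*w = -8*t^2 - 33*t + 25*w^2 + w*(35*t - 15) - 4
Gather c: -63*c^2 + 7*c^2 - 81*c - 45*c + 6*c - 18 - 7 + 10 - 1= -56*c^2 - 120*c - 16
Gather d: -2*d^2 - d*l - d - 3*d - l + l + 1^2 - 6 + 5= -2*d^2 + d*(-l - 4)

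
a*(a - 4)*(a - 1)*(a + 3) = a^4 - 2*a^3 - 11*a^2 + 12*a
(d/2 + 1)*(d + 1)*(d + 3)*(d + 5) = d^4/2 + 11*d^3/2 + 41*d^2/2 + 61*d/2 + 15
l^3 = l^3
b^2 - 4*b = b*(b - 4)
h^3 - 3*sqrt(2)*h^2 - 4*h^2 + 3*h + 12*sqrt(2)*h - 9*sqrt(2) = (h - 3)*(h - 1)*(h - 3*sqrt(2))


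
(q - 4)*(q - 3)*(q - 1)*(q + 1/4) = q^4 - 31*q^3/4 + 17*q^2 - 29*q/4 - 3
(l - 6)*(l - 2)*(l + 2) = l^3 - 6*l^2 - 4*l + 24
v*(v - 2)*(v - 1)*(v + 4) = v^4 + v^3 - 10*v^2 + 8*v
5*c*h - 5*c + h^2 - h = (5*c + h)*(h - 1)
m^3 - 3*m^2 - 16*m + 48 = (m - 4)*(m - 3)*(m + 4)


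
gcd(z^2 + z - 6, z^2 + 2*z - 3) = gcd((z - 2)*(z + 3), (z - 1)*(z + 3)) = z + 3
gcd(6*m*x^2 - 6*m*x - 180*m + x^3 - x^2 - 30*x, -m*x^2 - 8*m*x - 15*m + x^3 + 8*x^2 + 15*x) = x + 5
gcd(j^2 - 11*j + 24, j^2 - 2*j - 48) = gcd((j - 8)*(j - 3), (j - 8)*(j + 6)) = j - 8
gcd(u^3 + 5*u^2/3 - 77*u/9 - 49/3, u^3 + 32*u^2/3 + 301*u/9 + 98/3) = u^2 + 14*u/3 + 49/9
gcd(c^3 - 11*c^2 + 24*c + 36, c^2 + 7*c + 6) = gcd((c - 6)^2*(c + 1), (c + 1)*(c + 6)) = c + 1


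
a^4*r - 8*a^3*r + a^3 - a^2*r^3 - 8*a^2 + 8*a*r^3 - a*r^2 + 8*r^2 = (a - 8)*(a - r)*(a + r)*(a*r + 1)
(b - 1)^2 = b^2 - 2*b + 1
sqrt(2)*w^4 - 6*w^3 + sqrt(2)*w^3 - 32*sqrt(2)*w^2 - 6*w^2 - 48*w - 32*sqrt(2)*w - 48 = (w - 6*sqrt(2))*(w + sqrt(2))*(w + 2*sqrt(2))*(sqrt(2)*w + sqrt(2))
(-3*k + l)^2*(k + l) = 9*k^3 + 3*k^2*l - 5*k*l^2 + l^3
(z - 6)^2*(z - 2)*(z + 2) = z^4 - 12*z^3 + 32*z^2 + 48*z - 144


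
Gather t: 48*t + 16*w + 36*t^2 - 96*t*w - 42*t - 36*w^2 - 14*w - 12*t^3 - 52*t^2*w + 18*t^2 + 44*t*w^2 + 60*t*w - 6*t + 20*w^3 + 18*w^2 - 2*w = -12*t^3 + t^2*(54 - 52*w) + t*(44*w^2 - 36*w) + 20*w^3 - 18*w^2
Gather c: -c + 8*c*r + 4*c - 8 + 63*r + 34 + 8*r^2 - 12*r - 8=c*(8*r + 3) + 8*r^2 + 51*r + 18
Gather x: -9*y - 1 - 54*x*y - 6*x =x*(-54*y - 6) - 9*y - 1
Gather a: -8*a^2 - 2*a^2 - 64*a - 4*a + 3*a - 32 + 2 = -10*a^2 - 65*a - 30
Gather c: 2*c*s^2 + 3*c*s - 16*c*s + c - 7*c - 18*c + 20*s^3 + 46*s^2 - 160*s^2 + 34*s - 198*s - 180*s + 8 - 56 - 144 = c*(2*s^2 - 13*s - 24) + 20*s^3 - 114*s^2 - 344*s - 192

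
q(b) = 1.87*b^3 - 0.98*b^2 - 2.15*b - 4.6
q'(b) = 5.61*b^2 - 1.96*b - 2.15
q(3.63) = 64.13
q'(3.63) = 64.66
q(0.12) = -4.87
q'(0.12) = -2.30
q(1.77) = -1.11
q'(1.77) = 11.96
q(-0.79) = -4.44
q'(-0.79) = 2.90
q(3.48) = 54.86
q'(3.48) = 58.97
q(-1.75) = -13.86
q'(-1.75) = 18.46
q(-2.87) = -50.71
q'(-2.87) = 49.68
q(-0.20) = -4.22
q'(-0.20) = -1.53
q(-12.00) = -3351.28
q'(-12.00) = 829.21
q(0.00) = -4.60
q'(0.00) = -2.15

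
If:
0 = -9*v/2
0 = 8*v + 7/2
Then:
No Solution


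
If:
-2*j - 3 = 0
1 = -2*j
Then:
No Solution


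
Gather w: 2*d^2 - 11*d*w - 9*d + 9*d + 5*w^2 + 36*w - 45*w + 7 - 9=2*d^2 + 5*w^2 + w*(-11*d - 9) - 2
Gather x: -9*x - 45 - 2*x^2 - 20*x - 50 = -2*x^2 - 29*x - 95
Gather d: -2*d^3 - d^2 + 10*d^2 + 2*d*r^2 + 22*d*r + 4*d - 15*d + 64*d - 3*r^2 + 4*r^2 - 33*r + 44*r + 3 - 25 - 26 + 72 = -2*d^3 + 9*d^2 + d*(2*r^2 + 22*r + 53) + r^2 + 11*r + 24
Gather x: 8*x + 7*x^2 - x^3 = -x^3 + 7*x^2 + 8*x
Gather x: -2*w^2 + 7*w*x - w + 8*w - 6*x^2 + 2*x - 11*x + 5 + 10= -2*w^2 + 7*w - 6*x^2 + x*(7*w - 9) + 15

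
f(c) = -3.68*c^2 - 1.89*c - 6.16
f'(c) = -7.36*c - 1.89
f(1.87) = -22.56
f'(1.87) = -15.65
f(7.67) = -237.15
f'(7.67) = -58.34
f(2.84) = -41.21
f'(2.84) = -22.79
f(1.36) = -15.54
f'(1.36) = -11.90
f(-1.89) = -15.73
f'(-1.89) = 12.02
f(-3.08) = -35.25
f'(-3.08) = 20.78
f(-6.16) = -134.16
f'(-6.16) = 43.45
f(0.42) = -7.60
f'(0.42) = -4.98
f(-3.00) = -33.61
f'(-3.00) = 20.19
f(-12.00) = -513.40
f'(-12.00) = 86.43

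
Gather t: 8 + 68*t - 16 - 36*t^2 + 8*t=-36*t^2 + 76*t - 8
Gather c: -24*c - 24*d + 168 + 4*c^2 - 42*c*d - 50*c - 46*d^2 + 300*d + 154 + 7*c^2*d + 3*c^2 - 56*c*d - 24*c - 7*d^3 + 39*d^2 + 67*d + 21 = c^2*(7*d + 7) + c*(-98*d - 98) - 7*d^3 - 7*d^2 + 343*d + 343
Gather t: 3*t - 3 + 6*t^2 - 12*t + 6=6*t^2 - 9*t + 3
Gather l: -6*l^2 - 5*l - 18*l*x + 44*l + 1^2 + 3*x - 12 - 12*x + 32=-6*l^2 + l*(39 - 18*x) - 9*x + 21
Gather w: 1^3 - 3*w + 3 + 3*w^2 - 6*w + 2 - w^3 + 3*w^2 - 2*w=-w^3 + 6*w^2 - 11*w + 6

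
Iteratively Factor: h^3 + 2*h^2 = (h)*(h^2 + 2*h) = h*(h + 2)*(h)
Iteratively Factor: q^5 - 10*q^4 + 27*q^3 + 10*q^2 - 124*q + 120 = (q - 3)*(q^4 - 7*q^3 + 6*q^2 + 28*q - 40) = (q - 3)*(q - 2)*(q^3 - 5*q^2 - 4*q + 20) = (q - 5)*(q - 3)*(q - 2)*(q^2 - 4) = (q - 5)*(q - 3)*(q - 2)^2*(q + 2)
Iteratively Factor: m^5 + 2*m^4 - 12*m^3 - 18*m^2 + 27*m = (m + 3)*(m^4 - m^3 - 9*m^2 + 9*m) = m*(m + 3)*(m^3 - m^2 - 9*m + 9) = m*(m - 1)*(m + 3)*(m^2 - 9) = m*(m - 1)*(m + 3)^2*(m - 3)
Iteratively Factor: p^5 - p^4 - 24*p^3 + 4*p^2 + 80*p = (p - 5)*(p^4 + 4*p^3 - 4*p^2 - 16*p) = (p - 5)*(p - 2)*(p^3 + 6*p^2 + 8*p) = p*(p - 5)*(p - 2)*(p^2 + 6*p + 8) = p*(p - 5)*(p - 2)*(p + 4)*(p + 2)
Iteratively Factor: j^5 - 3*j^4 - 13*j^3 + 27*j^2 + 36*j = (j - 3)*(j^4 - 13*j^2 - 12*j) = (j - 3)*(j + 3)*(j^3 - 3*j^2 - 4*j) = (j - 4)*(j - 3)*(j + 3)*(j^2 + j) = (j - 4)*(j - 3)*(j + 1)*(j + 3)*(j)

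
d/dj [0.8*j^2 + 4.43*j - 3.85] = 1.6*j + 4.43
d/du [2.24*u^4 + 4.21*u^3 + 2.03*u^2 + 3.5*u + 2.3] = 8.96*u^3 + 12.63*u^2 + 4.06*u + 3.5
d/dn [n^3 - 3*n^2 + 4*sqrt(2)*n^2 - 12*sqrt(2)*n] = 3*n^2 - 6*n + 8*sqrt(2)*n - 12*sqrt(2)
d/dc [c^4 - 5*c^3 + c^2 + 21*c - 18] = 4*c^3 - 15*c^2 + 2*c + 21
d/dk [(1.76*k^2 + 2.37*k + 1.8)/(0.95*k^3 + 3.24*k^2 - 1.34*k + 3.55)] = (-1.672*k^4 - 4.503*k^3 - 15.1672*k^2 + 0.831999999999997*k + 10.8255)/(0.9025*k^6 + 6.156*k^5 + 7.9516*k^4 - 1.9382*k^3 + 24.7996*k^2 - 9.514*k + 12.6025)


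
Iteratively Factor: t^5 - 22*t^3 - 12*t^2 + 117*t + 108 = (t + 3)*(t^4 - 3*t^3 - 13*t^2 + 27*t + 36) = (t - 3)*(t + 3)*(t^3 - 13*t - 12) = (t - 3)*(t + 3)^2*(t^2 - 3*t - 4) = (t - 3)*(t + 1)*(t + 3)^2*(t - 4)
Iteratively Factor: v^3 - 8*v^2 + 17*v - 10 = (v - 1)*(v^2 - 7*v + 10) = (v - 5)*(v - 1)*(v - 2)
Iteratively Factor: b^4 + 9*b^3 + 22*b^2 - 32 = (b + 4)*(b^3 + 5*b^2 + 2*b - 8) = (b + 2)*(b + 4)*(b^2 + 3*b - 4) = (b + 2)*(b + 4)^2*(b - 1)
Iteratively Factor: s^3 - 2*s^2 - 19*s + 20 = (s - 1)*(s^2 - s - 20) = (s - 1)*(s + 4)*(s - 5)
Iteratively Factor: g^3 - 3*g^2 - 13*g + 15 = (g + 3)*(g^2 - 6*g + 5) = (g - 5)*(g + 3)*(g - 1)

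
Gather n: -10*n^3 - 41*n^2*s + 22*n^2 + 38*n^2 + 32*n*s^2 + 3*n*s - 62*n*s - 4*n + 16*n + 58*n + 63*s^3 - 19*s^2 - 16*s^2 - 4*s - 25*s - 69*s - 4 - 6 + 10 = -10*n^3 + n^2*(60 - 41*s) + n*(32*s^2 - 59*s + 70) + 63*s^3 - 35*s^2 - 98*s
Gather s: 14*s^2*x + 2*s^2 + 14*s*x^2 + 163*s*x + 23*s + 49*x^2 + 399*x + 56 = s^2*(14*x + 2) + s*(14*x^2 + 163*x + 23) + 49*x^2 + 399*x + 56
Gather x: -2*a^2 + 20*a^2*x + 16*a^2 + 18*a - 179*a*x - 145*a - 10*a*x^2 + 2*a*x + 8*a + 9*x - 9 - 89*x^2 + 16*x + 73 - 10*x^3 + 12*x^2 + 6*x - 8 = 14*a^2 - 119*a - 10*x^3 + x^2*(-10*a - 77) + x*(20*a^2 - 177*a + 31) + 56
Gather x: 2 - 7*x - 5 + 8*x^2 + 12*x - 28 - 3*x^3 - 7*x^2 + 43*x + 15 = -3*x^3 + x^2 + 48*x - 16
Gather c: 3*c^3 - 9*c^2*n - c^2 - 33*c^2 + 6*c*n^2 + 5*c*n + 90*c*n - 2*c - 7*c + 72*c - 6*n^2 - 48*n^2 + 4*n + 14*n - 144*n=3*c^3 + c^2*(-9*n - 34) + c*(6*n^2 + 95*n + 63) - 54*n^2 - 126*n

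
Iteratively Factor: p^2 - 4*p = (p)*(p - 4)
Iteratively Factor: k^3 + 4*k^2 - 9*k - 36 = (k - 3)*(k^2 + 7*k + 12) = (k - 3)*(k + 3)*(k + 4)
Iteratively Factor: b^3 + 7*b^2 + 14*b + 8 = (b + 2)*(b^2 + 5*b + 4) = (b + 2)*(b + 4)*(b + 1)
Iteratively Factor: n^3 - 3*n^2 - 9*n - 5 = (n + 1)*(n^2 - 4*n - 5) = (n + 1)^2*(n - 5)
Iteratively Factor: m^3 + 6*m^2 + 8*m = (m + 4)*(m^2 + 2*m) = (m + 2)*(m + 4)*(m)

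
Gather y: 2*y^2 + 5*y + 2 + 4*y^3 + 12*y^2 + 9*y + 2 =4*y^3 + 14*y^2 + 14*y + 4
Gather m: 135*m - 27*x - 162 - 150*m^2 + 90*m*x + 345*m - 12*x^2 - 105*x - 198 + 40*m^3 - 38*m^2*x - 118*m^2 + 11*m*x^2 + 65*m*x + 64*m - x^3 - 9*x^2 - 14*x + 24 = 40*m^3 + m^2*(-38*x - 268) + m*(11*x^2 + 155*x + 544) - x^3 - 21*x^2 - 146*x - 336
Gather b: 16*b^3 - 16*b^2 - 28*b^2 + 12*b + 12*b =16*b^3 - 44*b^2 + 24*b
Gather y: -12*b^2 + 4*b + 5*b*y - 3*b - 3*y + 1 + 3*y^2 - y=-12*b^2 + b + 3*y^2 + y*(5*b - 4) + 1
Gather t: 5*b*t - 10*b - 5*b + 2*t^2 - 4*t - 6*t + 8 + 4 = -15*b + 2*t^2 + t*(5*b - 10) + 12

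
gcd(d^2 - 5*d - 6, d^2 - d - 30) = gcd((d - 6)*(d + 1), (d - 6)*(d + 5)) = d - 6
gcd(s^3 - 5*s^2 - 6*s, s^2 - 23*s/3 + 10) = s - 6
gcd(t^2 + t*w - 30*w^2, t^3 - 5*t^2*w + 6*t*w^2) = 1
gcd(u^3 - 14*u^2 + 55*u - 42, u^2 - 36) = u - 6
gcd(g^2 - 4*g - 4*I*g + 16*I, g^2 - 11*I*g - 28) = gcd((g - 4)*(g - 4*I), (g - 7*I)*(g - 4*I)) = g - 4*I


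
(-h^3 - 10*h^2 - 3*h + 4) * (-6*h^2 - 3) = 6*h^5 + 60*h^4 + 21*h^3 + 6*h^2 + 9*h - 12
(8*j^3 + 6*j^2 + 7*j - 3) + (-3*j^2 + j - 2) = 8*j^3 + 3*j^2 + 8*j - 5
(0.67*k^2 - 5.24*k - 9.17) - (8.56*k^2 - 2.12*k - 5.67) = -7.89*k^2 - 3.12*k - 3.5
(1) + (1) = 2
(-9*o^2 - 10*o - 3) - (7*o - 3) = -9*o^2 - 17*o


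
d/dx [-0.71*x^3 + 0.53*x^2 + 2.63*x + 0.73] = -2.13*x^2 + 1.06*x + 2.63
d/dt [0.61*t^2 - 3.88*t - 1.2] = 1.22*t - 3.88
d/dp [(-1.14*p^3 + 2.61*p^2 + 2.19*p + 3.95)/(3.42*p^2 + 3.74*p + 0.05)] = (-3.8988*p^4 - 8.5272*p^3 + 2.1006*p^2 - 26.757*p - 14.6635)/(11.6964*p^4 + 25.5816*p^3 + 14.3296*p^2 + 0.374*p + 0.0025)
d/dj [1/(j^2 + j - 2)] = (-2*j - 1)/(j^2 + j - 2)^2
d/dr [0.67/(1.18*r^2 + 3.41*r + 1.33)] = (-1.5812*r - 2.2847)/(1.18*r^2 + 3.41*r + 1.33)^2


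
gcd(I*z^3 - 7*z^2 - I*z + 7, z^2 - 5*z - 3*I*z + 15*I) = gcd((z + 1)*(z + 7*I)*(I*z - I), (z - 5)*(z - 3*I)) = 1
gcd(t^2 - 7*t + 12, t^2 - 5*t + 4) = t - 4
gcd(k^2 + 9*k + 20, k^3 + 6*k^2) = 1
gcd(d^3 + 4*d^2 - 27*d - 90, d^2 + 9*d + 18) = d^2 + 9*d + 18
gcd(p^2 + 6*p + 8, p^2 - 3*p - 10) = p + 2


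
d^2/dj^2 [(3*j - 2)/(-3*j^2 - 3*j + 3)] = 2*(-3*j^3 + 6*j^2 - 3*j + 1)/(3*(j^6 + 3*j^5 - 5*j^3 + 3*j - 1))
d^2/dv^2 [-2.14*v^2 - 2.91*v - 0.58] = -4.28000000000000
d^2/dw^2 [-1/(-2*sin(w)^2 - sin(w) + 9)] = (-16*sin(w)^4 - 6*sin(w)^3 - 49*sin(w)^2 + 3*sin(w) + 38)/(sin(w) - cos(2*w) - 8)^3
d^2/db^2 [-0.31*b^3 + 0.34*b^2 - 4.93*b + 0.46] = 0.68 - 1.86*b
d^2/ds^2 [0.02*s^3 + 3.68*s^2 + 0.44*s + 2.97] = 0.12*s + 7.36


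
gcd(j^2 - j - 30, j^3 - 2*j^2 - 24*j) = j - 6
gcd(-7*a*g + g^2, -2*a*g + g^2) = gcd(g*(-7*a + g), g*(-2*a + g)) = g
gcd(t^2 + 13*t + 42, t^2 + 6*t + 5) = 1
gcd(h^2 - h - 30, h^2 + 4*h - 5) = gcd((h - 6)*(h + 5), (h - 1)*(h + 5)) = h + 5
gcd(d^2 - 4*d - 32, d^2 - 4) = 1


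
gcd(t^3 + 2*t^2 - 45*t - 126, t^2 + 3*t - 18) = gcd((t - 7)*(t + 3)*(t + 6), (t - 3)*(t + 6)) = t + 6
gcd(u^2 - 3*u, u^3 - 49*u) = u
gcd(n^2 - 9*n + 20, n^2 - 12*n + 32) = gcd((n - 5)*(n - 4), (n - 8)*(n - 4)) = n - 4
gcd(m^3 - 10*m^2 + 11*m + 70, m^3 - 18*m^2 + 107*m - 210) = m^2 - 12*m + 35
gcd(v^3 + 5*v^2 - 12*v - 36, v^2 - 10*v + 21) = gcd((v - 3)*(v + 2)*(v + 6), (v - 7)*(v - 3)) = v - 3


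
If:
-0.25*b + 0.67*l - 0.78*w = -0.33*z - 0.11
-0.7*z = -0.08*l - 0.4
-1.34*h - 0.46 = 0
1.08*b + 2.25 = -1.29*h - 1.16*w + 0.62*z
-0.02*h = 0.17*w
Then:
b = -1.45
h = -0.34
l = -0.89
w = 0.04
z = 0.47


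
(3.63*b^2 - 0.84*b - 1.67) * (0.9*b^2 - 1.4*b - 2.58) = 3.267*b^4 - 5.838*b^3 - 9.6924*b^2 + 4.5052*b + 4.3086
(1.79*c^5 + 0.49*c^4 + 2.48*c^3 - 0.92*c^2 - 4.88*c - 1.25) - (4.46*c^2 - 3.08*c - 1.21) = 1.79*c^5 + 0.49*c^4 + 2.48*c^3 - 5.38*c^2 - 1.8*c - 0.04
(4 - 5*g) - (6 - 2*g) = -3*g - 2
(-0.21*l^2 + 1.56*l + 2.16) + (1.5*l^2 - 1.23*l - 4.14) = 1.29*l^2 + 0.33*l - 1.98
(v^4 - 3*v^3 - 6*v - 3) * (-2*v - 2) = -2*v^5 + 4*v^4 + 6*v^3 + 12*v^2 + 18*v + 6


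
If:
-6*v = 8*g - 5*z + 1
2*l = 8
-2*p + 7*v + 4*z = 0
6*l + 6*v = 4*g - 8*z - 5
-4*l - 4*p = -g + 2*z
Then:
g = 99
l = 4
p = -1241/52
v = -1503/26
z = 1160/13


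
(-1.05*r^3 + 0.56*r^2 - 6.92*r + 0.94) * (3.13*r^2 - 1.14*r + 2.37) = -3.2865*r^5 + 2.9498*r^4 - 24.7865*r^3 + 12.1582*r^2 - 17.472*r + 2.2278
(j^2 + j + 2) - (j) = j^2 + 2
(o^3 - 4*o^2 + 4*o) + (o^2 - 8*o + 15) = o^3 - 3*o^2 - 4*o + 15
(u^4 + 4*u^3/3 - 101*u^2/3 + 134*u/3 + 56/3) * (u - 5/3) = u^5 - u^4/3 - 323*u^3/9 + 907*u^2/9 - 502*u/9 - 280/9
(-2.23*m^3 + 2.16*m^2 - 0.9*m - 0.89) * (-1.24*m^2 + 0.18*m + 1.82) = 2.7652*m^5 - 3.0798*m^4 - 2.5538*m^3 + 4.8728*m^2 - 1.7982*m - 1.6198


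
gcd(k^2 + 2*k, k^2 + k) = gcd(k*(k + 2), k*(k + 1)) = k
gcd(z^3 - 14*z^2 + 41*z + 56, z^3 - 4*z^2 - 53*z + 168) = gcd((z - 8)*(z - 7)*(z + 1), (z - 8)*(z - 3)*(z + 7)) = z - 8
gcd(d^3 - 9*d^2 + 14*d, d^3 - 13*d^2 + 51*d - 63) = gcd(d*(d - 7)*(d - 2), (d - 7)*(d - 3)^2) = d - 7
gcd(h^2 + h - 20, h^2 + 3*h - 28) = h - 4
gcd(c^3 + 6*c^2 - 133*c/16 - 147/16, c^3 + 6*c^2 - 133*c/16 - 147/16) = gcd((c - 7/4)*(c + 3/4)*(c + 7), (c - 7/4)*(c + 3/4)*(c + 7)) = c^3 + 6*c^2 - 133*c/16 - 147/16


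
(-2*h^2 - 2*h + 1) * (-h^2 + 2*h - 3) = 2*h^4 - 2*h^3 + h^2 + 8*h - 3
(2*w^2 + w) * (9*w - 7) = 18*w^3 - 5*w^2 - 7*w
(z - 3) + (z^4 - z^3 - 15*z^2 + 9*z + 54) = z^4 - z^3 - 15*z^2 + 10*z + 51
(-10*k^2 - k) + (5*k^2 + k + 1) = 1 - 5*k^2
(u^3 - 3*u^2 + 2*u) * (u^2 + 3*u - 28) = u^5 - 35*u^3 + 90*u^2 - 56*u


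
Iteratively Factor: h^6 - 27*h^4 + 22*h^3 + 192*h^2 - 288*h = (h - 2)*(h^5 + 2*h^4 - 23*h^3 - 24*h^2 + 144*h) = (h - 3)*(h - 2)*(h^4 + 5*h^3 - 8*h^2 - 48*h) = (h - 3)*(h - 2)*(h + 4)*(h^3 + h^2 - 12*h) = h*(h - 3)*(h - 2)*(h + 4)*(h^2 + h - 12) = h*(h - 3)^2*(h - 2)*(h + 4)*(h + 4)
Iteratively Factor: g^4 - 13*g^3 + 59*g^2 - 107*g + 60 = (g - 3)*(g^3 - 10*g^2 + 29*g - 20) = (g - 5)*(g - 3)*(g^2 - 5*g + 4) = (g - 5)*(g - 3)*(g - 1)*(g - 4)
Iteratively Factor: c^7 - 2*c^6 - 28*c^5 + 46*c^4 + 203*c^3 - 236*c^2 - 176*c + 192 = (c - 1)*(c^6 - c^5 - 29*c^4 + 17*c^3 + 220*c^2 - 16*c - 192) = (c - 1)*(c + 3)*(c^5 - 4*c^4 - 17*c^3 + 68*c^2 + 16*c - 64) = (c - 4)*(c - 1)*(c + 3)*(c^4 - 17*c^2 + 16) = (c - 4)^2*(c - 1)*(c + 3)*(c^3 + 4*c^2 - c - 4) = (c - 4)^2*(c - 1)*(c + 1)*(c + 3)*(c^2 + 3*c - 4) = (c - 4)^2*(c - 1)^2*(c + 1)*(c + 3)*(c + 4)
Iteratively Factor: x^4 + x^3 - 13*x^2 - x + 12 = (x - 1)*(x^3 + 2*x^2 - 11*x - 12) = (x - 1)*(x + 4)*(x^2 - 2*x - 3) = (x - 3)*(x - 1)*(x + 4)*(x + 1)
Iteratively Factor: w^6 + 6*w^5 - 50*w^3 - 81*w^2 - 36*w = (w)*(w^5 + 6*w^4 - 50*w^2 - 81*w - 36) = w*(w + 4)*(w^4 + 2*w^3 - 8*w^2 - 18*w - 9) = w*(w + 1)*(w + 4)*(w^3 + w^2 - 9*w - 9) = w*(w + 1)^2*(w + 4)*(w^2 - 9) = w*(w + 1)^2*(w + 3)*(w + 4)*(w - 3)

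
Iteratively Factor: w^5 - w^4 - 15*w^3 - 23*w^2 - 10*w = (w + 2)*(w^4 - 3*w^3 - 9*w^2 - 5*w) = (w + 1)*(w + 2)*(w^3 - 4*w^2 - 5*w) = (w + 1)^2*(w + 2)*(w^2 - 5*w) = w*(w + 1)^2*(w + 2)*(w - 5)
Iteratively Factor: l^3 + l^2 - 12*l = (l + 4)*(l^2 - 3*l) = (l - 3)*(l + 4)*(l)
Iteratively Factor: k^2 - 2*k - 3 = (k + 1)*(k - 3)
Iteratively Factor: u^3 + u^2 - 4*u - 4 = (u - 2)*(u^2 + 3*u + 2) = (u - 2)*(u + 1)*(u + 2)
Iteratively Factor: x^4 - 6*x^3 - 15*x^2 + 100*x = (x - 5)*(x^3 - x^2 - 20*x) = (x - 5)*(x + 4)*(x^2 - 5*x) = x*(x - 5)*(x + 4)*(x - 5)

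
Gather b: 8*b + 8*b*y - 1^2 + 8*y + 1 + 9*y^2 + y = b*(8*y + 8) + 9*y^2 + 9*y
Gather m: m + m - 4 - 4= 2*m - 8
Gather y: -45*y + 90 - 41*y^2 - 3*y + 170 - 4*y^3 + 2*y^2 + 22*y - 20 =-4*y^3 - 39*y^2 - 26*y + 240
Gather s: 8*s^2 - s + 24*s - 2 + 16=8*s^2 + 23*s + 14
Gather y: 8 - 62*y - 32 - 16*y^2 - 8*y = -16*y^2 - 70*y - 24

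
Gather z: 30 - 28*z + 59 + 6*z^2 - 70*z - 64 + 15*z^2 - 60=21*z^2 - 98*z - 35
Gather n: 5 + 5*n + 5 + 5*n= 10*n + 10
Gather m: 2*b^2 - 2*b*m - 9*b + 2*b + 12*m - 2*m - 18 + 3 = 2*b^2 - 7*b + m*(10 - 2*b) - 15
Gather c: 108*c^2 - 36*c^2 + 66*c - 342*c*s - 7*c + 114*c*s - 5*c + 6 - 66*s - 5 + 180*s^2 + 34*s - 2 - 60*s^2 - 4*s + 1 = 72*c^2 + c*(54 - 228*s) + 120*s^2 - 36*s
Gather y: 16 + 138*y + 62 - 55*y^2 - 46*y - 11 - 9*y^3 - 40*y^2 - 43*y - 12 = -9*y^3 - 95*y^2 + 49*y + 55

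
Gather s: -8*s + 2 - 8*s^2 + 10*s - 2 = -8*s^2 + 2*s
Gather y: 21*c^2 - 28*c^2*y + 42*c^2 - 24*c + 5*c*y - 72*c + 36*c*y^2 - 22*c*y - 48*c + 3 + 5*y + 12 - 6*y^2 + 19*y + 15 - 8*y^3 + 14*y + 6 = 63*c^2 - 144*c - 8*y^3 + y^2*(36*c - 6) + y*(-28*c^2 - 17*c + 38) + 36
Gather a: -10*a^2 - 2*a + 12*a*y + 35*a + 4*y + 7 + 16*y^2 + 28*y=-10*a^2 + a*(12*y + 33) + 16*y^2 + 32*y + 7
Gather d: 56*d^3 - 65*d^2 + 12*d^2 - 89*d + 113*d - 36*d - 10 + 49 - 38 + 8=56*d^3 - 53*d^2 - 12*d + 9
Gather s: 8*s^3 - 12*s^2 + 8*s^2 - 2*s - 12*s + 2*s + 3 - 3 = 8*s^3 - 4*s^2 - 12*s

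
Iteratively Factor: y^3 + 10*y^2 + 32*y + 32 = (y + 4)*(y^2 + 6*y + 8) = (y + 4)^2*(y + 2)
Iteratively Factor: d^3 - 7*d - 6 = (d + 2)*(d^2 - 2*d - 3) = (d + 1)*(d + 2)*(d - 3)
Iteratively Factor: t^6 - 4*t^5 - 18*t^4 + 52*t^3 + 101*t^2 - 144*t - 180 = (t + 2)*(t^5 - 6*t^4 - 6*t^3 + 64*t^2 - 27*t - 90) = (t + 2)*(t + 3)*(t^4 - 9*t^3 + 21*t^2 + t - 30) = (t - 3)*(t + 2)*(t + 3)*(t^3 - 6*t^2 + 3*t + 10) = (t - 3)*(t + 1)*(t + 2)*(t + 3)*(t^2 - 7*t + 10) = (t - 3)*(t - 2)*(t + 1)*(t + 2)*(t + 3)*(t - 5)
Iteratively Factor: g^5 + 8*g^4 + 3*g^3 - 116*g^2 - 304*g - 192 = (g + 3)*(g^4 + 5*g^3 - 12*g^2 - 80*g - 64) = (g + 3)*(g + 4)*(g^3 + g^2 - 16*g - 16) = (g + 1)*(g + 3)*(g + 4)*(g^2 - 16) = (g - 4)*(g + 1)*(g + 3)*(g + 4)*(g + 4)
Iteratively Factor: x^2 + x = (x)*(x + 1)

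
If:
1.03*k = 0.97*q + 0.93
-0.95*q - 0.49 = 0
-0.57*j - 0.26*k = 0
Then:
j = -0.19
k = 0.42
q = -0.52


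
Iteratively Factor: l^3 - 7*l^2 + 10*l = (l - 5)*(l^2 - 2*l) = (l - 5)*(l - 2)*(l)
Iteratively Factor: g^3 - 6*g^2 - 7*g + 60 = (g + 3)*(g^2 - 9*g + 20) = (g - 5)*(g + 3)*(g - 4)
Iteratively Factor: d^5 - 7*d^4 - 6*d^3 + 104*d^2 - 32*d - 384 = (d - 4)*(d^4 - 3*d^3 - 18*d^2 + 32*d + 96) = (d - 4)*(d + 2)*(d^3 - 5*d^2 - 8*d + 48) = (d - 4)^2*(d + 2)*(d^2 - d - 12) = (d - 4)^2*(d + 2)*(d + 3)*(d - 4)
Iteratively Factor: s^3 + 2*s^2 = (s + 2)*(s^2) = s*(s + 2)*(s)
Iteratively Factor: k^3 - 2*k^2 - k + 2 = (k + 1)*(k^2 - 3*k + 2) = (k - 2)*(k + 1)*(k - 1)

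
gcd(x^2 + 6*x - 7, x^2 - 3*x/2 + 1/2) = x - 1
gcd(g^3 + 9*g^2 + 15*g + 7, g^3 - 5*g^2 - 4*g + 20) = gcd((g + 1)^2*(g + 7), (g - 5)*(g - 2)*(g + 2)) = 1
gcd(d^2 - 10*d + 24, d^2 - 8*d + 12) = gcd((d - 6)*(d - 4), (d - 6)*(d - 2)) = d - 6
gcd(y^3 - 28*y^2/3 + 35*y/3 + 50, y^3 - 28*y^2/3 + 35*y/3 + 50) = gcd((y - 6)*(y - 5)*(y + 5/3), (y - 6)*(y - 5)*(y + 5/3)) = y^3 - 28*y^2/3 + 35*y/3 + 50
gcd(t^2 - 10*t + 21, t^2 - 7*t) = t - 7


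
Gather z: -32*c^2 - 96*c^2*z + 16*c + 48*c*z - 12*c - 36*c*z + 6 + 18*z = -32*c^2 + 4*c + z*(-96*c^2 + 12*c + 18) + 6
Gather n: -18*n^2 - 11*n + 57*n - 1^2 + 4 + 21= -18*n^2 + 46*n + 24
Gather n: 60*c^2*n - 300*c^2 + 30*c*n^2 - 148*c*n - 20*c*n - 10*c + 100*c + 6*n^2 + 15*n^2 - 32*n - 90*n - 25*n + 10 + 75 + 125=-300*c^2 + 90*c + n^2*(30*c + 21) + n*(60*c^2 - 168*c - 147) + 210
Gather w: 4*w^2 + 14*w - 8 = 4*w^2 + 14*w - 8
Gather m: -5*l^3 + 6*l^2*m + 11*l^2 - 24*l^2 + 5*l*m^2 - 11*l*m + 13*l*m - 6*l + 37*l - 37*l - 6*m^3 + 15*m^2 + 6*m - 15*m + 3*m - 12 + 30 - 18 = -5*l^3 - 13*l^2 - 6*l - 6*m^3 + m^2*(5*l + 15) + m*(6*l^2 + 2*l - 6)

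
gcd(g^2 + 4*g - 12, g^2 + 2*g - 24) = g + 6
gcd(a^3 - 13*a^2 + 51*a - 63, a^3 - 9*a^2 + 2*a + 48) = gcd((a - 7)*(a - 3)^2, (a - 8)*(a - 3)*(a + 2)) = a - 3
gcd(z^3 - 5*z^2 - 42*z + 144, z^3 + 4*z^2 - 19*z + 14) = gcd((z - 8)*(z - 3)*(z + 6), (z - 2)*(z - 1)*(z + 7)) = 1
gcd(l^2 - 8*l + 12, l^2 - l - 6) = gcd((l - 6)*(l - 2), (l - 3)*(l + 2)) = 1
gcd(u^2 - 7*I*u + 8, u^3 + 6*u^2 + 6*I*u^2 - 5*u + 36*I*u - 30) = u + I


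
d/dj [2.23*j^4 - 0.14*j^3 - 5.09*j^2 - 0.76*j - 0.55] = 8.92*j^3 - 0.42*j^2 - 10.18*j - 0.76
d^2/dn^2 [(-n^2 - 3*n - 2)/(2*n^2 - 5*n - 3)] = 4*(-11*n^3 - 21*n^2 + 3*n - 13)/(8*n^6 - 60*n^5 + 114*n^4 + 55*n^3 - 171*n^2 - 135*n - 27)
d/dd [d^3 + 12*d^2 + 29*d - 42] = 3*d^2 + 24*d + 29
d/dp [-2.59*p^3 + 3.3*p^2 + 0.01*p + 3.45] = -7.77*p^2 + 6.6*p + 0.01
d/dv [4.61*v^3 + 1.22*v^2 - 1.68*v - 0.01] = 13.83*v^2 + 2.44*v - 1.68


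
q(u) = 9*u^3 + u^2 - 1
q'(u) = 27*u^2 + 2*u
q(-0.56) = -2.27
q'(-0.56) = 7.35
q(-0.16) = -1.01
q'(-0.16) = 0.37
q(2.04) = 79.57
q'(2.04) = 116.44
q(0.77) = 3.70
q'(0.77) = 17.55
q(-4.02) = -569.52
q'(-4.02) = 428.29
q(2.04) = 79.57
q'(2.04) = 116.44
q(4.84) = 1042.84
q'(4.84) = 642.17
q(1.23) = 17.26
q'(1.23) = 43.31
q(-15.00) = -30151.00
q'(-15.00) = 6045.00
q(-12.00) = -15409.00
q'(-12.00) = 3864.00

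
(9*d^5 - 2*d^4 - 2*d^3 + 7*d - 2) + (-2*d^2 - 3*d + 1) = 9*d^5 - 2*d^4 - 2*d^3 - 2*d^2 + 4*d - 1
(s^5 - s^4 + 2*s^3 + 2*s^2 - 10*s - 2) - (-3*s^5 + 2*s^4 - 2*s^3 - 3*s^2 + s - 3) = 4*s^5 - 3*s^4 + 4*s^3 + 5*s^2 - 11*s + 1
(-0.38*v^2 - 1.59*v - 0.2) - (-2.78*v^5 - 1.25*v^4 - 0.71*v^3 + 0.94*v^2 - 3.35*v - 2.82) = 2.78*v^5 + 1.25*v^4 + 0.71*v^3 - 1.32*v^2 + 1.76*v + 2.62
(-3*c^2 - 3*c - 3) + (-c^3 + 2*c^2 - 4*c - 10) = -c^3 - c^2 - 7*c - 13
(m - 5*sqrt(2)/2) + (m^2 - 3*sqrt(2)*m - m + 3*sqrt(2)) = m^2 - 3*sqrt(2)*m + sqrt(2)/2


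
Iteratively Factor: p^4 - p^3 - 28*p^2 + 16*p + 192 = (p - 4)*(p^3 + 3*p^2 - 16*p - 48) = (p - 4)^2*(p^2 + 7*p + 12) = (p - 4)^2*(p + 3)*(p + 4)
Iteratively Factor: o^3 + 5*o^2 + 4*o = (o + 4)*(o^2 + o) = (o + 1)*(o + 4)*(o)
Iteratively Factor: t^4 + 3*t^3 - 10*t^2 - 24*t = (t + 4)*(t^3 - t^2 - 6*t) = (t - 3)*(t + 4)*(t^2 + 2*t) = (t - 3)*(t + 2)*(t + 4)*(t)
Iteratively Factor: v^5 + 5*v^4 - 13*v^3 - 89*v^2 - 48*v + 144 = (v + 3)*(v^4 + 2*v^3 - 19*v^2 - 32*v + 48) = (v - 4)*(v + 3)*(v^3 + 6*v^2 + 5*v - 12) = (v - 4)*(v + 3)*(v + 4)*(v^2 + 2*v - 3) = (v - 4)*(v + 3)^2*(v + 4)*(v - 1)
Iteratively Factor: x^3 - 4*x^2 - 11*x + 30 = (x - 5)*(x^2 + x - 6) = (x - 5)*(x + 3)*(x - 2)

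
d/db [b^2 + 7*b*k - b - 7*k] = 2*b + 7*k - 1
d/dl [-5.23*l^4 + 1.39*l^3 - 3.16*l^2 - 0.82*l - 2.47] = -20.92*l^3 + 4.17*l^2 - 6.32*l - 0.82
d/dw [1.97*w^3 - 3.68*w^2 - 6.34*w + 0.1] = 5.91*w^2 - 7.36*w - 6.34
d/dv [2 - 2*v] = -2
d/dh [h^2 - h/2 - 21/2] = 2*h - 1/2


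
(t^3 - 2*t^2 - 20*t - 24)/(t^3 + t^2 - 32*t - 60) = (t + 2)/(t + 5)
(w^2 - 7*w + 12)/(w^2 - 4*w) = (w - 3)/w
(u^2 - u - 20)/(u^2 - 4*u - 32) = (u - 5)/(u - 8)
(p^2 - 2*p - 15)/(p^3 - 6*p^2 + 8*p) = (p^2 - 2*p - 15)/(p*(p^2 - 6*p + 8))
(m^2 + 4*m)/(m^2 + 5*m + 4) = m/(m + 1)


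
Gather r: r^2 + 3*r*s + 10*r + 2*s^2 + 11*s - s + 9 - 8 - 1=r^2 + r*(3*s + 10) + 2*s^2 + 10*s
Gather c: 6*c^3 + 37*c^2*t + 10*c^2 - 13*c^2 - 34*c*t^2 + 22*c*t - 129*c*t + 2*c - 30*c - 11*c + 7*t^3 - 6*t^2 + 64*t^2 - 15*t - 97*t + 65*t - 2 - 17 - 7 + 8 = 6*c^3 + c^2*(37*t - 3) + c*(-34*t^2 - 107*t - 39) + 7*t^3 + 58*t^2 - 47*t - 18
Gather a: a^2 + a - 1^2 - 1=a^2 + a - 2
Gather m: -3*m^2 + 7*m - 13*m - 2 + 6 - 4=-3*m^2 - 6*m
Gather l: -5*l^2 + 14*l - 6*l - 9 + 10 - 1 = -5*l^2 + 8*l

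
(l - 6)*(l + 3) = l^2 - 3*l - 18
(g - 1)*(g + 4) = g^2 + 3*g - 4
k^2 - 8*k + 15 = (k - 5)*(k - 3)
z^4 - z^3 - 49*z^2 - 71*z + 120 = (z - 8)*(z - 1)*(z + 3)*(z + 5)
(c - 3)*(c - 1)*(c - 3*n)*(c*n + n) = c^4*n - 3*c^3*n^2 - 3*c^3*n + 9*c^2*n^2 - c^2*n + 3*c*n^2 + 3*c*n - 9*n^2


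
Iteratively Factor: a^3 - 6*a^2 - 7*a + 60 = (a - 4)*(a^2 - 2*a - 15) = (a - 5)*(a - 4)*(a + 3)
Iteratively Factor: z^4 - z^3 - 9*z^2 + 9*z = (z - 3)*(z^3 + 2*z^2 - 3*z) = z*(z - 3)*(z^2 + 2*z - 3) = z*(z - 3)*(z - 1)*(z + 3)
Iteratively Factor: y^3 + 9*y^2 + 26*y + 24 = (y + 2)*(y^2 + 7*y + 12) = (y + 2)*(y + 3)*(y + 4)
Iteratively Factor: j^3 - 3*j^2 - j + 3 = (j - 1)*(j^2 - 2*j - 3) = (j - 1)*(j + 1)*(j - 3)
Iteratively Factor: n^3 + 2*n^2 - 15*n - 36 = (n - 4)*(n^2 + 6*n + 9) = (n - 4)*(n + 3)*(n + 3)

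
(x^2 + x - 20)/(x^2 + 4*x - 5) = (x - 4)/(x - 1)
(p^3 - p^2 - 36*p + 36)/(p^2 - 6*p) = p + 5 - 6/p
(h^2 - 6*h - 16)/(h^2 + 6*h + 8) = (h - 8)/(h + 4)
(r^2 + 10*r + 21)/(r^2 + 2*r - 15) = (r^2 + 10*r + 21)/(r^2 + 2*r - 15)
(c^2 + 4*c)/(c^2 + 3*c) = (c + 4)/(c + 3)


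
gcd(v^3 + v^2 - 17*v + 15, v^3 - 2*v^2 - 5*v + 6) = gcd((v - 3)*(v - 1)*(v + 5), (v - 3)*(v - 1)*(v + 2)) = v^2 - 4*v + 3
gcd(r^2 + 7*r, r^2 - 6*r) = r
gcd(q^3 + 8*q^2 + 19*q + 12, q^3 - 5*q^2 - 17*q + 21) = q + 3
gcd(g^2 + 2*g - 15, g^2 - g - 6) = g - 3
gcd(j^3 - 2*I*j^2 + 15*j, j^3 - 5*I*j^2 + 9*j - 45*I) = j^2 - 2*I*j + 15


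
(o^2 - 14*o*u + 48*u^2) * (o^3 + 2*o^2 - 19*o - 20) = o^5 - 14*o^4*u + 2*o^4 + 48*o^3*u^2 - 28*o^3*u - 19*o^3 + 96*o^2*u^2 + 266*o^2*u - 20*o^2 - 912*o*u^2 + 280*o*u - 960*u^2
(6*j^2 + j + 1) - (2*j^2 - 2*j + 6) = 4*j^2 + 3*j - 5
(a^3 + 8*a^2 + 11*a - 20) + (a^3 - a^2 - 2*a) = 2*a^3 + 7*a^2 + 9*a - 20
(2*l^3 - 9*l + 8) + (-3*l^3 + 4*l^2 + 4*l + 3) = -l^3 + 4*l^2 - 5*l + 11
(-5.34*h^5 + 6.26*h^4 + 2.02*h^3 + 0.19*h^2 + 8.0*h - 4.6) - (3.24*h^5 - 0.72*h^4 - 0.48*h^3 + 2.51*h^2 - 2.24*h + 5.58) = -8.58*h^5 + 6.98*h^4 + 2.5*h^3 - 2.32*h^2 + 10.24*h - 10.18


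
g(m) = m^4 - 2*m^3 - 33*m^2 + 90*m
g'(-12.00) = -6894.00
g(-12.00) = 18360.00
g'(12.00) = 5346.00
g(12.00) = 13608.00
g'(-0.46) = 118.70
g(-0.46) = -48.14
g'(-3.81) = 33.14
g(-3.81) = -500.60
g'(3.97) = -16.30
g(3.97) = -39.55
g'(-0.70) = 131.89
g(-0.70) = -78.24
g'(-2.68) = 146.79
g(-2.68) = -388.13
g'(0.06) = 86.02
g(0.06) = 5.28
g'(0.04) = 87.35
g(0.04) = 3.55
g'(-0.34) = 111.59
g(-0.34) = -34.32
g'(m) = 4*m^3 - 6*m^2 - 66*m + 90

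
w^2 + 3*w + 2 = (w + 1)*(w + 2)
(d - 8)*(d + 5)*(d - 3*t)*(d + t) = d^4 - 2*d^3*t - 3*d^3 - 3*d^2*t^2 + 6*d^2*t - 40*d^2 + 9*d*t^2 + 80*d*t + 120*t^2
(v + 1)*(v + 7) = v^2 + 8*v + 7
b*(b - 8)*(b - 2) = b^3 - 10*b^2 + 16*b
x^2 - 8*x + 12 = (x - 6)*(x - 2)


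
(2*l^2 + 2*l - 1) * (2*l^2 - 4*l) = 4*l^4 - 4*l^3 - 10*l^2 + 4*l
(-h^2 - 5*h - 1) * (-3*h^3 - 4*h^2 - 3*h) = 3*h^5 + 19*h^4 + 26*h^3 + 19*h^2 + 3*h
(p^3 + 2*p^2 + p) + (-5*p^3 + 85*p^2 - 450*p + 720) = -4*p^3 + 87*p^2 - 449*p + 720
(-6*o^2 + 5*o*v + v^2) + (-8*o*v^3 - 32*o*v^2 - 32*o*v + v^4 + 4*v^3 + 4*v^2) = -6*o^2 - 8*o*v^3 - 32*o*v^2 - 27*o*v + v^4 + 4*v^3 + 5*v^2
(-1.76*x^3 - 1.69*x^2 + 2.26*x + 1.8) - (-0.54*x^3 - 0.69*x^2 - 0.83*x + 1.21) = -1.22*x^3 - 1.0*x^2 + 3.09*x + 0.59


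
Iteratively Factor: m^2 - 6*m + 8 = (m - 2)*(m - 4)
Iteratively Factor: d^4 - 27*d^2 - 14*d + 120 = (d + 3)*(d^3 - 3*d^2 - 18*d + 40) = (d - 2)*(d + 3)*(d^2 - d - 20) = (d - 2)*(d + 3)*(d + 4)*(d - 5)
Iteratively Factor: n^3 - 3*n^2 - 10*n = (n)*(n^2 - 3*n - 10) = n*(n + 2)*(n - 5)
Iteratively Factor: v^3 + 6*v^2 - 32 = (v - 2)*(v^2 + 8*v + 16) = (v - 2)*(v + 4)*(v + 4)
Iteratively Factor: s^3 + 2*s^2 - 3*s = (s + 3)*(s^2 - s) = s*(s + 3)*(s - 1)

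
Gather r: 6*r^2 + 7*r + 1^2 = 6*r^2 + 7*r + 1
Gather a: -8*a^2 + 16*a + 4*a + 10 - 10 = -8*a^2 + 20*a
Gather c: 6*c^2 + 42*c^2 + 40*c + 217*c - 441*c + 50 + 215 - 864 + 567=48*c^2 - 184*c - 32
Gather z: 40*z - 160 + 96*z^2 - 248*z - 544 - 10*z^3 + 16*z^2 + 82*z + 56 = -10*z^3 + 112*z^2 - 126*z - 648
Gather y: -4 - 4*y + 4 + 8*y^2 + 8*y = 8*y^2 + 4*y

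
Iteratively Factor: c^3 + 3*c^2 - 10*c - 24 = (c - 3)*(c^2 + 6*c + 8) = (c - 3)*(c + 4)*(c + 2)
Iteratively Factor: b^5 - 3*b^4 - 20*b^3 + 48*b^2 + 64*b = (b)*(b^4 - 3*b^3 - 20*b^2 + 48*b + 64) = b*(b + 4)*(b^3 - 7*b^2 + 8*b + 16) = b*(b - 4)*(b + 4)*(b^2 - 3*b - 4) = b*(b - 4)^2*(b + 4)*(b + 1)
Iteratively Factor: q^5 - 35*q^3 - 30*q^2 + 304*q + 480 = (q + 4)*(q^4 - 4*q^3 - 19*q^2 + 46*q + 120) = (q - 4)*(q + 4)*(q^3 - 19*q - 30) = (q - 4)*(q + 2)*(q + 4)*(q^2 - 2*q - 15) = (q - 4)*(q + 2)*(q + 3)*(q + 4)*(q - 5)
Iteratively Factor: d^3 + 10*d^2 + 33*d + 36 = (d + 3)*(d^2 + 7*d + 12) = (d + 3)^2*(d + 4)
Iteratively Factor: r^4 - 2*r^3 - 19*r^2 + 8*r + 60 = (r + 2)*(r^3 - 4*r^2 - 11*r + 30) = (r - 5)*(r + 2)*(r^2 + r - 6) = (r - 5)*(r - 2)*(r + 2)*(r + 3)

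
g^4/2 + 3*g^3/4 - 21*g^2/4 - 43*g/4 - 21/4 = (g/2 + 1/2)*(g - 7/2)*(g + 1)*(g + 3)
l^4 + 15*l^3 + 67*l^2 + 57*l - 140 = (l - 1)*(l + 4)*(l + 5)*(l + 7)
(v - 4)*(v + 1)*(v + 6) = v^3 + 3*v^2 - 22*v - 24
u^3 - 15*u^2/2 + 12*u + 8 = (u - 4)^2*(u + 1/2)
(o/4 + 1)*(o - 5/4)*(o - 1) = o^3/4 + 7*o^2/16 - 31*o/16 + 5/4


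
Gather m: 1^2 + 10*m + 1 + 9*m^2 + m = 9*m^2 + 11*m + 2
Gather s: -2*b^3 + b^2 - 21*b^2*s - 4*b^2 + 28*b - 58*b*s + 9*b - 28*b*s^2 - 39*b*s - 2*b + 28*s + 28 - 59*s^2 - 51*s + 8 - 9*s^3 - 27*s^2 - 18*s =-2*b^3 - 3*b^2 + 35*b - 9*s^3 + s^2*(-28*b - 86) + s*(-21*b^2 - 97*b - 41) + 36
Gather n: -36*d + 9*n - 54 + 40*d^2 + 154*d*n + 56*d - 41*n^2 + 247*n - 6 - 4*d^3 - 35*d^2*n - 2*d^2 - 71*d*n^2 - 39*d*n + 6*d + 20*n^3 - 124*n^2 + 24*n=-4*d^3 + 38*d^2 + 26*d + 20*n^3 + n^2*(-71*d - 165) + n*(-35*d^2 + 115*d + 280) - 60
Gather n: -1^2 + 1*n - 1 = n - 2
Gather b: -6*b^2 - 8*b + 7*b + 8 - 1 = -6*b^2 - b + 7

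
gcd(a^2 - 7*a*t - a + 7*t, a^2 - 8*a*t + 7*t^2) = -a + 7*t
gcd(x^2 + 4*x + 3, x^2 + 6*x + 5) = x + 1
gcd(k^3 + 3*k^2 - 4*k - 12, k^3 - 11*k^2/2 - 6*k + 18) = k + 2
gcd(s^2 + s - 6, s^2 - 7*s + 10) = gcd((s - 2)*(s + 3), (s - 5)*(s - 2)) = s - 2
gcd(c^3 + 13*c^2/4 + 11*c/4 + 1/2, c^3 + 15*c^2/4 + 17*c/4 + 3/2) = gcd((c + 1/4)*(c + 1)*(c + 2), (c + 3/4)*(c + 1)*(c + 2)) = c^2 + 3*c + 2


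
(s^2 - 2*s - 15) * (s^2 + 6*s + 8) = s^4 + 4*s^3 - 19*s^2 - 106*s - 120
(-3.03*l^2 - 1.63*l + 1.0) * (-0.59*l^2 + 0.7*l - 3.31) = 1.7877*l^4 - 1.1593*l^3 + 8.2983*l^2 + 6.0953*l - 3.31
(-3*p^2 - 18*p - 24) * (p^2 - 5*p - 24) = -3*p^4 - 3*p^3 + 138*p^2 + 552*p + 576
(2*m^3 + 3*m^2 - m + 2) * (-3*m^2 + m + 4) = -6*m^5 - 7*m^4 + 14*m^3 + 5*m^2 - 2*m + 8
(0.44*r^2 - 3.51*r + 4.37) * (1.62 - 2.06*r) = -0.9064*r^3 + 7.9434*r^2 - 14.6884*r + 7.0794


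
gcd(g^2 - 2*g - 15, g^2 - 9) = g + 3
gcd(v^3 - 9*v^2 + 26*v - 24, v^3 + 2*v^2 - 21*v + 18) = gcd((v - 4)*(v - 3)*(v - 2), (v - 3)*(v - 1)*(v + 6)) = v - 3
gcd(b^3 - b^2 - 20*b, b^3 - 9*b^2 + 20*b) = b^2 - 5*b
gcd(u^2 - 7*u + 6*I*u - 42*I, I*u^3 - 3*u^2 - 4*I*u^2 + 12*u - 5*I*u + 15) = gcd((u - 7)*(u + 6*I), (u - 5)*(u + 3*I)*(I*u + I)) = 1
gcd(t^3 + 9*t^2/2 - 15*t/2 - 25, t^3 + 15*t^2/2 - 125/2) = t^2 + 5*t/2 - 25/2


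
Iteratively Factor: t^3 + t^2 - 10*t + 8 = (t - 2)*(t^2 + 3*t - 4) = (t - 2)*(t - 1)*(t + 4)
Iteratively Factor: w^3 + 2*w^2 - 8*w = (w)*(w^2 + 2*w - 8) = w*(w - 2)*(w + 4)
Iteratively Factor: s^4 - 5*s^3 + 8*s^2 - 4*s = (s - 1)*(s^3 - 4*s^2 + 4*s) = s*(s - 1)*(s^2 - 4*s + 4) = s*(s - 2)*(s - 1)*(s - 2)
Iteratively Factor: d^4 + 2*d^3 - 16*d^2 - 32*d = (d + 4)*(d^3 - 2*d^2 - 8*d) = (d + 2)*(d + 4)*(d^2 - 4*d) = d*(d + 2)*(d + 4)*(d - 4)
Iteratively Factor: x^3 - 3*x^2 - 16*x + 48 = (x - 3)*(x^2 - 16) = (x - 3)*(x + 4)*(x - 4)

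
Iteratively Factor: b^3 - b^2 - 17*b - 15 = (b - 5)*(b^2 + 4*b + 3) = (b - 5)*(b + 3)*(b + 1)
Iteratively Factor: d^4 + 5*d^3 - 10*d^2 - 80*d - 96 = (d + 3)*(d^3 + 2*d^2 - 16*d - 32) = (d - 4)*(d + 3)*(d^2 + 6*d + 8) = (d - 4)*(d + 2)*(d + 3)*(d + 4)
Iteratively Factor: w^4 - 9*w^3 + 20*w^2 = (w - 5)*(w^3 - 4*w^2) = w*(w - 5)*(w^2 - 4*w) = w^2*(w - 5)*(w - 4)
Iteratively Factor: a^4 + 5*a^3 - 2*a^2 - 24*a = (a)*(a^3 + 5*a^2 - 2*a - 24) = a*(a + 3)*(a^2 + 2*a - 8) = a*(a - 2)*(a + 3)*(a + 4)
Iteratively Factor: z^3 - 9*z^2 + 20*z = (z - 5)*(z^2 - 4*z) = (z - 5)*(z - 4)*(z)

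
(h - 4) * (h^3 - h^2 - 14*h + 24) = h^4 - 5*h^3 - 10*h^2 + 80*h - 96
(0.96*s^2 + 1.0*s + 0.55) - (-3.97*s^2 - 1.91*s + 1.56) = 4.93*s^2 + 2.91*s - 1.01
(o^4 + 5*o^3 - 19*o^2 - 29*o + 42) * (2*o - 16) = 2*o^5 - 6*o^4 - 118*o^3 + 246*o^2 + 548*o - 672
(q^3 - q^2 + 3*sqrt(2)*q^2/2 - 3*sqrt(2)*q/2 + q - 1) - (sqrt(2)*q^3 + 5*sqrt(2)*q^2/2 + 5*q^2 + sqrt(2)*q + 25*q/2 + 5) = -sqrt(2)*q^3 + q^3 - 6*q^2 - sqrt(2)*q^2 - 23*q/2 - 5*sqrt(2)*q/2 - 6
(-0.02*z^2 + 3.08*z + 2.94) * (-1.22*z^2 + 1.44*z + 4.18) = 0.0244*z^4 - 3.7864*z^3 + 0.764800000000001*z^2 + 17.108*z + 12.2892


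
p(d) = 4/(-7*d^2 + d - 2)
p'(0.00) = -1.00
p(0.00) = -2.00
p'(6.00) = 0.01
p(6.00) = -0.02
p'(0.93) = 0.95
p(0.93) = -0.56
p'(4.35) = 0.01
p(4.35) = -0.03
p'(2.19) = 0.11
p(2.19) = -0.12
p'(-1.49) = -0.24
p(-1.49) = -0.21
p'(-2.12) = -0.10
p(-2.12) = -0.11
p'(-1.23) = -0.38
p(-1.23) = -0.29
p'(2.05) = 0.13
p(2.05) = -0.14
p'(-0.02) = -1.25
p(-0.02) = -1.98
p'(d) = 4*(14*d - 1)/(-7*d^2 + d - 2)^2 = 4*(14*d - 1)/(7*d^2 - d + 2)^2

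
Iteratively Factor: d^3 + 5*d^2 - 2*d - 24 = (d - 2)*(d^2 + 7*d + 12) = (d - 2)*(d + 4)*(d + 3)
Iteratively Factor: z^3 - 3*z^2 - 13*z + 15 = (z + 3)*(z^2 - 6*z + 5) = (z - 5)*(z + 3)*(z - 1)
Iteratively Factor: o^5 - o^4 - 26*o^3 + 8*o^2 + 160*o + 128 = (o + 4)*(o^4 - 5*o^3 - 6*o^2 + 32*o + 32) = (o + 2)*(o + 4)*(o^3 - 7*o^2 + 8*o + 16) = (o - 4)*(o + 2)*(o + 4)*(o^2 - 3*o - 4) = (o - 4)*(o + 1)*(o + 2)*(o + 4)*(o - 4)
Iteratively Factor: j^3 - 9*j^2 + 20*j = (j - 5)*(j^2 - 4*j) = j*(j - 5)*(j - 4)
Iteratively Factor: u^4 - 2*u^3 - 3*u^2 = (u + 1)*(u^3 - 3*u^2) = u*(u + 1)*(u^2 - 3*u) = u*(u - 3)*(u + 1)*(u)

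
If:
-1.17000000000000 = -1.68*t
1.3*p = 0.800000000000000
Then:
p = 0.62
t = 0.70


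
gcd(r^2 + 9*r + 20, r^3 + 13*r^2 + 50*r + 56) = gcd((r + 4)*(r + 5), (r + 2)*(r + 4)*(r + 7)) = r + 4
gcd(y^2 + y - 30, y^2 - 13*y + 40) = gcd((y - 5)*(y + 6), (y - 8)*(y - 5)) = y - 5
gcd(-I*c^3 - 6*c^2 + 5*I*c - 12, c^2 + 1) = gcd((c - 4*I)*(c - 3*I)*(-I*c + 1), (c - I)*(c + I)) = c + I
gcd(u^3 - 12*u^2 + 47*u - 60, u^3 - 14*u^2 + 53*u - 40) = u - 5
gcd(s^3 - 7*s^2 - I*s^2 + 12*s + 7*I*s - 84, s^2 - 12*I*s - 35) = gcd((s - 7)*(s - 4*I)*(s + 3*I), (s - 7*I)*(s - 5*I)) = 1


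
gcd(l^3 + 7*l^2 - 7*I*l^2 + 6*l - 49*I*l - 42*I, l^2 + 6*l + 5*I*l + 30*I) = l + 6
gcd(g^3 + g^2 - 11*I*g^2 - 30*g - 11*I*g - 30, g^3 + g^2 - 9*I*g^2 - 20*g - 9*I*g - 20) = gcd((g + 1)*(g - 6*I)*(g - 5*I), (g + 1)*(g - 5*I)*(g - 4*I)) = g^2 + g*(1 - 5*I) - 5*I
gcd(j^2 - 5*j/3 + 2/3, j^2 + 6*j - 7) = j - 1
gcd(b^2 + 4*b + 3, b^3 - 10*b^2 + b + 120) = b + 3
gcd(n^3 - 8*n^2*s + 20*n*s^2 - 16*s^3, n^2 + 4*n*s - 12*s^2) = -n + 2*s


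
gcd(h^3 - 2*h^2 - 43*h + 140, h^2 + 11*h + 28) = h + 7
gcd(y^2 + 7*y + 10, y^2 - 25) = y + 5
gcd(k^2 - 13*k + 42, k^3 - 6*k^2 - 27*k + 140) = k - 7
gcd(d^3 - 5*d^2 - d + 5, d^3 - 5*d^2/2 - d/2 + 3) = d + 1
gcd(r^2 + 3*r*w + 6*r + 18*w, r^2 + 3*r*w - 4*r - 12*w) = r + 3*w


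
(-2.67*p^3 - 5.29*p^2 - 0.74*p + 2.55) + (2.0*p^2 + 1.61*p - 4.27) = -2.67*p^3 - 3.29*p^2 + 0.87*p - 1.72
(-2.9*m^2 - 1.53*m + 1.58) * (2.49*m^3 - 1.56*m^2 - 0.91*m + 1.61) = -7.221*m^5 + 0.7143*m^4 + 8.96*m^3 - 5.7415*m^2 - 3.9011*m + 2.5438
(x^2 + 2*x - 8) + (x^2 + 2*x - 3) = 2*x^2 + 4*x - 11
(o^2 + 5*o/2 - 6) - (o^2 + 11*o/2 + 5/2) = -3*o - 17/2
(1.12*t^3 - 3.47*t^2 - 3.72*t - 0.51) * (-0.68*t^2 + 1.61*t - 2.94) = -0.7616*t^5 + 4.1628*t^4 - 6.3499*t^3 + 4.5594*t^2 + 10.1157*t + 1.4994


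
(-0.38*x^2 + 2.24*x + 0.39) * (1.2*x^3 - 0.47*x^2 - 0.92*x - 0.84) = -0.456*x^5 + 2.8666*x^4 - 0.2352*x^3 - 1.9249*x^2 - 2.2404*x - 0.3276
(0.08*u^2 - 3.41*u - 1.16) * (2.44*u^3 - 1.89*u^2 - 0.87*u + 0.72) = 0.1952*u^5 - 8.4716*u^4 + 3.5449*u^3 + 5.2167*u^2 - 1.446*u - 0.8352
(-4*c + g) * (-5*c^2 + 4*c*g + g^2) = 20*c^3 - 21*c^2*g + g^3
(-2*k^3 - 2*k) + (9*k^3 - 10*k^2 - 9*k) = 7*k^3 - 10*k^2 - 11*k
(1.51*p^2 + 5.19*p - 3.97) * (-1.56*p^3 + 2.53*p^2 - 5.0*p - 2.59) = -2.3556*p^5 - 4.2761*p^4 + 11.7739*p^3 - 39.905*p^2 + 6.4079*p + 10.2823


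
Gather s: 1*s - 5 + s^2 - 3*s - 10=s^2 - 2*s - 15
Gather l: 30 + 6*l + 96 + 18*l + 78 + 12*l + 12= 36*l + 216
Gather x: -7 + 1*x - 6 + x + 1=2*x - 12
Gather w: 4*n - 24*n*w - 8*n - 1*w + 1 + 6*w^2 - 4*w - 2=-4*n + 6*w^2 + w*(-24*n - 5) - 1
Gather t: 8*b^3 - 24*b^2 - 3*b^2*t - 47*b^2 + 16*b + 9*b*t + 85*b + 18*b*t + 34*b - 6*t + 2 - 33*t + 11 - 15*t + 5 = 8*b^3 - 71*b^2 + 135*b + t*(-3*b^2 + 27*b - 54) + 18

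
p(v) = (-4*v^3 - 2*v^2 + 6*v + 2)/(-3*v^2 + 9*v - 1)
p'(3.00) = -840.00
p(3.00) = 106.00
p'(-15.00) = 1.30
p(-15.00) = -15.98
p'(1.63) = -5.95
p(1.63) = -1.90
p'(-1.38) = 0.57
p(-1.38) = -0.02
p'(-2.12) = 0.82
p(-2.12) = -0.55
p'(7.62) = 0.83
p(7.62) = 17.24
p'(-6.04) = 1.18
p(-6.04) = -4.70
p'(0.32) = -8.04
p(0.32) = 2.28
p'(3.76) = -13.35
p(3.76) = 22.60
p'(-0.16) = -4.10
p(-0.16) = -0.40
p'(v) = (6*v - 9)*(-4*v^3 - 2*v^2 + 6*v + 2)/(-3*v^2 + 9*v - 1)^2 + (-12*v^2 - 4*v + 6)/(-3*v^2 + 9*v - 1)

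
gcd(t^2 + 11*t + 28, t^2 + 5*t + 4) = t + 4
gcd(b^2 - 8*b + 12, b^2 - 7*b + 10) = b - 2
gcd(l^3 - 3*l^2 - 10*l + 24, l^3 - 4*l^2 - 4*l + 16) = l^2 - 6*l + 8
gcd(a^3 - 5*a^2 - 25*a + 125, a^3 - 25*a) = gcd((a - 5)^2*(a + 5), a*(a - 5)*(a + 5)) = a^2 - 25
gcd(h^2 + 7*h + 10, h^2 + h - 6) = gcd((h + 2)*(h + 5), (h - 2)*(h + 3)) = 1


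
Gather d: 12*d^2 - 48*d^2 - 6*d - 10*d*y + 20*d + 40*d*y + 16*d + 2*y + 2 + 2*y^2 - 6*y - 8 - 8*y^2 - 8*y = -36*d^2 + d*(30*y + 30) - 6*y^2 - 12*y - 6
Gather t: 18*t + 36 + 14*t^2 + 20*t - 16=14*t^2 + 38*t + 20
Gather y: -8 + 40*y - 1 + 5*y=45*y - 9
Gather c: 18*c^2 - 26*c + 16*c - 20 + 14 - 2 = 18*c^2 - 10*c - 8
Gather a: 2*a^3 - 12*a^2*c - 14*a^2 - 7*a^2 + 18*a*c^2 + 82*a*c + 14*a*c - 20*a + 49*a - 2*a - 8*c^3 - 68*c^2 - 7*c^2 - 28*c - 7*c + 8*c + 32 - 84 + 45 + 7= 2*a^3 + a^2*(-12*c - 21) + a*(18*c^2 + 96*c + 27) - 8*c^3 - 75*c^2 - 27*c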